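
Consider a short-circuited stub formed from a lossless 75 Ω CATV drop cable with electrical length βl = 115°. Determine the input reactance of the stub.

tan(βl) = -2.14
For a short-circuited stub, Z_in = jZ_0·tan(βl)

X_in ≈ -161 Ω (capacitive)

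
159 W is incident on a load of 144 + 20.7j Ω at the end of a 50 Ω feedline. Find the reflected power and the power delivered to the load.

|Γ| = |(94 + j20.7)/(194 + j20.7)| = 0.493
|Γ|² = 0.243
P_refl = |Γ|²·P_inc = 38.7 W, P_del = (1 − |Γ|²)·P_inc = 120 W

P_reflected ≈ 38.7 W; P_delivered ≈ 120 W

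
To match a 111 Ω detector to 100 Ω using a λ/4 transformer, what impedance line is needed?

Z_qwt = √(Z_0·R_L) = √(100 × 111) = √11100

Z_qwt ≈ 105 Ω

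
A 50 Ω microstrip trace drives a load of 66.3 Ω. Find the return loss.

Γ = (66.3 − 50)/(66.3 + 50) = 0.14
RL = −20·log₁₀|Γ| = −20·log₁₀(0.14)

RL ≈ 17.1 dB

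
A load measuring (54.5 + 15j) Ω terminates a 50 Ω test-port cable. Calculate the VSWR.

VSWR ≈ 1.35

Γ = (Z_L − Z_0)/(Z_L + Z_0) = (4.5 + j15)/(104.5 + j15)
|Γ| = 15.7/106 = 0.148
VSWR = (1 + |Γ|)/(1 − |Γ|) = 1.15/0.852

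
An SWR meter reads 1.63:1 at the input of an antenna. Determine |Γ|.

|Γ| ≈ 0.24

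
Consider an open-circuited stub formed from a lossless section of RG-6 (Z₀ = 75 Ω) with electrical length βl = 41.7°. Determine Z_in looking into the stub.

Z_in ≈ −j84.2 Ω

tan(βl) = 0.891
For an open-circuited stub, Z_in = −jZ_0·cot(βl) = −jZ_0/tan(βl)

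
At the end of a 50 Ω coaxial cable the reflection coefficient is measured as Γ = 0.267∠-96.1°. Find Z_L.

Z_L ≈ 41.2 − j23.5 Ω

Z_L = Z_0·(1 + Γ)/(1 − Γ) = 50·(0.972 − j0.265)/(1.03 + j0.265)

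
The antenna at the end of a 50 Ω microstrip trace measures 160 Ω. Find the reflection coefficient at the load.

Γ = 0.524

Γ = (Z_L − Z_0)/(Z_L + Z_0) = (160 − 50)/(160 + 50) = 110/210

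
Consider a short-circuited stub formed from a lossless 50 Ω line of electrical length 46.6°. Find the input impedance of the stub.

Z_in ≈ +j52.9 Ω

tan(βl) = 1.06
For a short-circuited stub, Z_in = jZ_0·tan(βl)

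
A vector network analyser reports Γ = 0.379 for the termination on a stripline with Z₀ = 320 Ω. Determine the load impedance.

Z_L = Z_0·(1 + Γ)/(1 − Γ) = 320·(1.38)/(0.621)

Z_L ≈ 711 Ω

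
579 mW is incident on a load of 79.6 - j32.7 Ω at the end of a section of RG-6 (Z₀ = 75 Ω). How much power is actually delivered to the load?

P_delivered ≈ 554 mW

|Γ| = |(4.6 − j32.7)/(154.6 − j32.7)| = 0.209
|Γ|² = 0.0437
P_refl = |Γ|²·P_inc = 25.3 mW, P_del = (1 − |Γ|²)·P_inc = 554 mW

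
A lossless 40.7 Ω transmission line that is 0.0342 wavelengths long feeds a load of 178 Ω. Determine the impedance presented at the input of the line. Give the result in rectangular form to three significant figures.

Z_in ≈ 97.6 − j84.3 Ω

βl = 2π × 0.0342 = 12.3°
tan(βl) = tan(12.3°) = 0.218
Z_in = Z_0·(Z_L + jZ_0·tanβl)/(Z_0 + jZ_L·tanβl)
     = 40.7·(178 + j8.88)/(40.7 + j38.8)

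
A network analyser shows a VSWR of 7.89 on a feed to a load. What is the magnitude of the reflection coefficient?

|Γ| = (S − 1)/(S + 1) = (7.89 − 1)/(7.89 + 1) = 6.89/8.89

|Γ| ≈ 0.775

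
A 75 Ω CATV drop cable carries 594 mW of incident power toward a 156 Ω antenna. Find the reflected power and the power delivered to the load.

Γ = (156 − 75)/(156 + 75) = 0.351
|Γ|² = 0.123
P_refl = |Γ|²·P_inc = 73 mW, P_del = (1 − |Γ|²)·P_inc = 521 mW

P_reflected ≈ 73 mW; P_delivered ≈ 521 mW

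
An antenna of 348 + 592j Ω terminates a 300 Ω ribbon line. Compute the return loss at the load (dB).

RL ≈ 3.39 dB

Γ = (48 + j592)/(648 + j592), |Γ| = 0.677
RL = −20·log₁₀|Γ| = −20·log₁₀(0.677)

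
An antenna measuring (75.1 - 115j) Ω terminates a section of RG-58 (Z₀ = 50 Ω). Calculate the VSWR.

Γ = (Z_L − Z_0)/(Z_L + Z_0) = (25.1 − j115)/(125.1 − j115)
|Γ| = 118/170 = 0.693
VSWR = (1 + |Γ|)/(1 − |Γ|) = 1.69/0.307

VSWR ≈ 5.51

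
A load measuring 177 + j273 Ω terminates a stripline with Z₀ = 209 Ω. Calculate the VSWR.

Γ = (Z_L − Z_0)/(Z_L + Z_0) = (-32 + j273)/(386 + j273)
|Γ| = 275/473 = 0.581
VSWR = (1 + |Γ|)/(1 − |Γ|) = 1.58/0.419

VSWR ≈ 3.78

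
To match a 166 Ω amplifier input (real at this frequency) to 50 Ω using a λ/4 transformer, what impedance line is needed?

Z_qwt ≈ 91.1 Ω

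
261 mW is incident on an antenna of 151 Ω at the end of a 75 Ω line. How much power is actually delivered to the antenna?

P_delivered ≈ 231 mW

Γ = (151 − 75)/(151 + 75) = 0.336
|Γ|² = 0.113
P_refl = |Γ|²·P_inc = 29.5 mW, P_del = (1 − |Γ|²)·P_inc = 231 mW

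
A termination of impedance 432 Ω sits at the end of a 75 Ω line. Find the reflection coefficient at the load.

Γ = 0.704

Γ = (Z_L − Z_0)/(Z_L + Z_0) = (432 − 75)/(432 + 75) = 357/507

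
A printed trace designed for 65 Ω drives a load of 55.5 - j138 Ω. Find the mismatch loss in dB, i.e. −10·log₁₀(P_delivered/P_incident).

Γ = (-9.5 − j138)/(120.5 − j138), |Γ| = 0.755
|Γ|² = 0.57, so P_del/P_inc = 1 − |Γ|² = 0.43
ML = −10·log₁₀(1 − |Γ|²)

mismatch loss ≈ 3.67 dB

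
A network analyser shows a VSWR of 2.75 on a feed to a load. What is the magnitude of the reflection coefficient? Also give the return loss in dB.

|Γ| ≈ 0.467; return loss ≈ 6.62 dB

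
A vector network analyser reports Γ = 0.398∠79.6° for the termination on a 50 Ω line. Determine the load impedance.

Z_L = Z_0·(1 + Γ)/(1 − Γ) = 50·(1.07 + j0.391)/(0.928 − j0.391)

Z_L ≈ 41.5 + j38.6 Ω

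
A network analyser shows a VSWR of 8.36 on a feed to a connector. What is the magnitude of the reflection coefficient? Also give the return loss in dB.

|Γ| = (S − 1)/(S + 1) = (8.36 − 1)/(8.36 + 1) = 7.36/9.36
RL = −20·log₁₀|Γ| = −20·log₁₀(0.786)

|Γ| ≈ 0.786; return loss ≈ 2.09 dB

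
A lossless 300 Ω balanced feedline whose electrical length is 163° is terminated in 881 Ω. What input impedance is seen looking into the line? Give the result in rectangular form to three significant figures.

Z_in ≈ 533 + j387 Ω

tan(βl) = tan(163°) = -0.306
Z_in = Z_0·(Z_L + jZ_0·tanβl)/(Z_0 + jZ_L·tanβl)
     = 300·(881 − j91.7)/(300 − j269)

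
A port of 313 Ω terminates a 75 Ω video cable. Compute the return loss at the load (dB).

RL ≈ 4.25 dB

Γ = (313 − 75)/(313 + 75) = 0.613
RL = −20·log₁₀|Γ| = −20·log₁₀(0.613)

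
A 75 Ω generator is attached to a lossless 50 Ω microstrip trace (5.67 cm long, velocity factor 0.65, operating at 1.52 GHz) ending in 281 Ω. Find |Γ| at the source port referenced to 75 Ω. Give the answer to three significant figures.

λ = v/f = 0.65·c / 1.52 GHz = 0.128 m
βl = 2π·l/λ = 2π × 0.442 = 159°
tan(βl) = -0.382
Z_in = Z_0·(Z_L + jZ_0·tanβl)/(Z_0 + jZ_L·tanβl) = 57.5 + j104 Ω
Γ_s = (Z_in − Z_s)/(Z_in + Z_s) = (-17.5 + j104)/(132 + j104), |Γ_s| = 0.627

|Γ| ≈ 0.627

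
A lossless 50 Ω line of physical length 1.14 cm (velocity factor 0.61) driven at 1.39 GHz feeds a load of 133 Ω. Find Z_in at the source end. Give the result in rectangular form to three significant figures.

λ = v/f = 0.61·c / 1.39 GHz = 0.132 m
βl = 2π·l/λ = 2π × 0.0866 = 31.2°
tan(βl) = tan(31.2°) = 0.605
Z_in = Z_0·(Z_L + jZ_0·tanβl)/(Z_0 + jZ_L·tanβl)
     = 50·(133 + j30.2)/(50 + j80.5)

Z_in ≈ 50.6 − j51.2 Ω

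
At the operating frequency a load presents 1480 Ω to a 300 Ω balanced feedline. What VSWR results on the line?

For a purely resistive load, VSWR = R_L/Z_0 or Z_0/R_L (whichever > 1) = 1480/300

VSWR ≈ 4.93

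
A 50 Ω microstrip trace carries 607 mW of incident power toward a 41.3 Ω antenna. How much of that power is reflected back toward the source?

P_reflected ≈ 5.51 mW

Γ = (41.3 − 50)/(41.3 + 50) = -0.0953
|Γ|² = 0.00908
P_refl = |Γ|²·P_inc = 5.51 mW, P_del = (1 − |Γ|²)·P_inc = 601 mW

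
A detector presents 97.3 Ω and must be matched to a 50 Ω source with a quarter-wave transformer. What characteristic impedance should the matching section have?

Z_qwt = √(Z_0·R_L) = √(50 × 97.3) = √4865

Z_qwt ≈ 69.7 Ω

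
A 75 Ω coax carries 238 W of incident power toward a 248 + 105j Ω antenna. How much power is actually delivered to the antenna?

|Γ| = |(173 + j105)/(323 + j105)| = 0.596
|Γ|² = 0.355
P_refl = |Γ|²·P_inc = 84.5 W, P_del = (1 − |Γ|²)·P_inc = 154 W

P_delivered ≈ 154 W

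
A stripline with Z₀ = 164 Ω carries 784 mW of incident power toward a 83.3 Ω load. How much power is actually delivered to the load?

P_delivered ≈ 701 mW

Γ = (83.3 − 164)/(83.3 + 164) = -0.326
|Γ|² = 0.106
P_refl = |Γ|²·P_inc = 83.5 mW, P_del = (1 − |Γ|²)·P_inc = 701 mW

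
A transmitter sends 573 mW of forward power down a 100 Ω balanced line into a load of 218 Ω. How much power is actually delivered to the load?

P_delivered ≈ 494 mW

Γ = (218 − 100)/(218 + 100) = 0.371
|Γ|² = 0.138
P_refl = |Γ|²·P_inc = 78.9 mW, P_del = (1 − |Γ|²)·P_inc = 494 mW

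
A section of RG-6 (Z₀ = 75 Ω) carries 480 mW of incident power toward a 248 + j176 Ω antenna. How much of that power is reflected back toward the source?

P_reflected ≈ 216 mW

|Γ| = |(173 + j176)/(323 + j176)| = 0.671
|Γ|² = 0.45
P_refl = |Γ|²·P_inc = 216 mW, P_del = (1 − |Γ|²)·P_inc = 264 mW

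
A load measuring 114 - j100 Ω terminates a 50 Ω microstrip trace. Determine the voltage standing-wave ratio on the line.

Γ = (Z_L − Z_0)/(Z_L + Z_0) = (64 − j100)/(164 − j100)
|Γ| = 119/192 = 0.618
VSWR = (1 + |Γ|)/(1 − |Γ|) = 1.62/0.382

VSWR ≈ 4.24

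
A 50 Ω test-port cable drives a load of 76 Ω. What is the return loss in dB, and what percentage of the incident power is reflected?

Γ = (76 − 50)/(76 + 50) = 0.206
RL = −20·log₁₀(0.206) = 13.7 dB
P_refl/P_inc = |Γ|² = 0.0426

RL ≈ 13.7 dB; 4.26% of incident power reflected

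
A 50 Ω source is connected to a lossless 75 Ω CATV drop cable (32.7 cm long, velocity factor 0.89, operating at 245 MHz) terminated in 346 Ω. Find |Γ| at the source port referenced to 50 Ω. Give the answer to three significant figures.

|Γ| ≈ 0.552

λ = v/f = 0.89·c / 245 MHz = 1.09 m
βl = 2π·l/λ = 2π × 0.3 = 108°
tan(βl) = -3.07
Z_in = Z_0·(Z_L + jZ_0·tanβl)/(Z_0 + jZ_L·tanβl) = 17.9 + j23.1 Ω
Γ_s = (Z_in − Z_s)/(Z_in + Z_s) = (-32.1 + j23.1)/(67.9 + j23.1), |Γ_s| = 0.552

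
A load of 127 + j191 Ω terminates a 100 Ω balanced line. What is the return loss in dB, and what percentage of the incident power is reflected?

RL ≈ 3.74 dB; 42.3% of incident power reflected

Γ = (27 + j191)/(227 + j191), |Γ| = 0.65
RL = −20·log₁₀(0.65) = 3.74 dB
P_refl/P_inc = |Γ|² = 0.423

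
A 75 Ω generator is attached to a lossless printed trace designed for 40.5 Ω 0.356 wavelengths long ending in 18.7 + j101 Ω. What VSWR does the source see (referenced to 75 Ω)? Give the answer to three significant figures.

VSWR ≈ 27.9

βl = 2π × 0.356 = 128°
tan(βl) = -1.27
Z_in = Z_0·(Z_L + jZ_0·tanβl)/(Z_0 + jZ_L·tanβl) = 2.76 + j12.2 Ω
Γ_s = (Z_in − Z_s)/(Z_in + Z_s) = (-72.2 + j12.2)/(77.8 + j12.2), |Γ_s| = 0.931
VSWR = (1 + |Γ_s|)/(1 − |Γ_s|)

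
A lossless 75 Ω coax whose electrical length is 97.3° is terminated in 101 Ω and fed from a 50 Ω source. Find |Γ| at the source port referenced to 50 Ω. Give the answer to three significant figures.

|Γ| ≈ 0.0701

tan(βl) = -7.81
Z_in = Z_0·(Z_L + jZ_0·tanβl)/(Z_0 + jZ_L·tanβl) = 56.1 + j4.27 Ω
Γ_s = (Z_in − Z_s)/(Z_in + Z_s) = (6.1 + j4.27)/(106 + j4.27), |Γ_s| = 0.0701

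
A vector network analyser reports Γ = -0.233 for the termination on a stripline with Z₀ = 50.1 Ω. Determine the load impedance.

Z_L = Z_0·(1 + Γ)/(1 − Γ) = 50.1·(0.767)/(1.23)

Z_L ≈ 31.2 Ω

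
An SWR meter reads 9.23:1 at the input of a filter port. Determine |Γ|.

|Γ| ≈ 0.804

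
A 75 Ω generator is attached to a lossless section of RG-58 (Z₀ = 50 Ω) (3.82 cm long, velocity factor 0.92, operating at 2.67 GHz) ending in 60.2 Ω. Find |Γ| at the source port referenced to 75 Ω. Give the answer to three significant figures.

|Γ| ≈ 0.226

λ = v/f = 0.92·c / 2.67 GHz = 0.103 m
βl = 2π·l/λ = 2π × 0.37 = 133°
tan(βl) = -1.07
Z_in = Z_0·(Z_L + jZ_0·tanβl)/(Z_0 + jZ_L·tanβl) = 48.5 + j9.04 Ω
Γ_s = (Z_in − Z_s)/(Z_in + Z_s) = (-26.5 + j9.04)/(124 + j9.04), |Γ_s| = 0.226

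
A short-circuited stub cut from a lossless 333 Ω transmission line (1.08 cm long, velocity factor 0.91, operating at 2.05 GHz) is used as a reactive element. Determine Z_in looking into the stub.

Z_in ≈ +j186 Ω

λ = v/f = 0.91·c / 2.05 GHz = 0.133 m
βl = 2π·l/λ = 2π × 0.0811 = 29.2°
tan(βl) = 0.559
For a short-circuited stub, Z_in = jZ_0·tan(βl)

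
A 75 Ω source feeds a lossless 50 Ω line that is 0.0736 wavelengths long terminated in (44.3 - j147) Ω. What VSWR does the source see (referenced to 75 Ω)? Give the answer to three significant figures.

βl = 2π × 0.0736 = 26.5°
tan(βl) = 0.498
Z_in = Z_0·(Z_L + jZ_0·tanβl)/(Z_0 + jZ_L·tanβl) = 8.82 − j51.1 Ω
Γ_s = (Z_in − Z_s)/(Z_in + Z_s) = (-66.2 − j51.1)/(83.8 − j51.1), |Γ_s| = 0.852
VSWR = (1 + |Γ_s|)/(1 − |Γ_s|)

VSWR ≈ 12.5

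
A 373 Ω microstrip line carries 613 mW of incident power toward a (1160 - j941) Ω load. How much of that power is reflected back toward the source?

|Γ| = |(787 − j941)/(1533 − j941)| = 0.682
|Γ|² = 0.465
P_refl = |Γ|²·P_inc = 285 mW, P_del = (1 − |Γ|²)·P_inc = 328 mW

P_reflected ≈ 285 mW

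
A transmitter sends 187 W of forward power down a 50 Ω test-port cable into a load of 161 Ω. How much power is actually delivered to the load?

P_delivered ≈ 135 W

Γ = (161 − 50)/(161 + 50) = 0.526
|Γ|² = 0.277
P_refl = |Γ|²·P_inc = 51.8 W, P_del = (1 − |Γ|²)·P_inc = 135 W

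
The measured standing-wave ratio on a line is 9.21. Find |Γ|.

|Γ| ≈ 0.804

|Γ| = (S − 1)/(S + 1) = (9.21 − 1)/(9.21 + 1) = 8.21/10.2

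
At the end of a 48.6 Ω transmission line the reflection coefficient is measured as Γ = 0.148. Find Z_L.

Z_L = Z_0·(1 + Γ)/(1 − Γ) = 48.6·(1.15)/(0.852)

Z_L ≈ 65.5 Ω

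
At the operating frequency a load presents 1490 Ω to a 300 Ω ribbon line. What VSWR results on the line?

VSWR ≈ 4.97

Γ = (1490 − 300)/(1490 + 300) = 0.665
VSWR = (1 + 0.665)/(1 − 0.665)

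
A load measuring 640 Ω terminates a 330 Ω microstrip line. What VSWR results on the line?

VSWR ≈ 1.94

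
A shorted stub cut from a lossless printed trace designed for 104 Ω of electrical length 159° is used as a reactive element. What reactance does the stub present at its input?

X_in ≈ -39.9 Ω (capacitive)

tan(βl) = -0.384
For a shorted stub, Z_in = jZ_0·tan(βl)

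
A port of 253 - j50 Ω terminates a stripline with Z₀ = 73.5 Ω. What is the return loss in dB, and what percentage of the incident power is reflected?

RL ≈ 4.97 dB; 31.8% of incident power reflected

Γ = (179.5 − j50)/(326.5 − j50), |Γ| = 0.564
RL = −20·log₁₀(0.564) = 4.97 dB
P_refl/P_inc = |Γ|² = 0.318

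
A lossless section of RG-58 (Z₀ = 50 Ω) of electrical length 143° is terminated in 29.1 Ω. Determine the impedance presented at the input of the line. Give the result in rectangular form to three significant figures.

tan(βl) = tan(143°) = -0.754
Z_in = Z_0·(Z_L + jZ_0·tanβl)/(Z_0 + jZ_L·tanβl)
     = 50·(29.1 − j37.7)/(50 − j21.9)

Z_in ≈ 38.3 − j20.9 Ω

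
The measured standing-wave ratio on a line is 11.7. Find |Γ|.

|Γ| ≈ 0.843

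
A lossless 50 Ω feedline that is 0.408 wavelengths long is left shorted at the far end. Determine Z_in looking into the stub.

Z_in ≈ −j32.6 Ω

βl = 2π × 0.408 = 147°
tan(βl) = -0.652
For a shorted stub, Z_in = jZ_0·tan(βl)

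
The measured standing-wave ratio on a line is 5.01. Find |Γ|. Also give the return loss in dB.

|Γ| = (S − 1)/(S + 1) = (5.01 − 1)/(5.01 + 1) = 4.01/6.01
RL = −20·log₁₀|Γ| = −20·log₁₀(0.667)

|Γ| ≈ 0.667; return loss ≈ 3.51 dB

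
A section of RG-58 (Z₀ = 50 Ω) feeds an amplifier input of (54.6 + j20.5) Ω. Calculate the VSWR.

Γ = (Z_L − Z_0)/(Z_L + Z_0) = (4.6 + j20.5)/(104.6 + j20.5)
|Γ| = 21/107 = 0.197
VSWR = (1 + |Γ|)/(1 − |Γ|) = 1.2/0.803

VSWR ≈ 1.49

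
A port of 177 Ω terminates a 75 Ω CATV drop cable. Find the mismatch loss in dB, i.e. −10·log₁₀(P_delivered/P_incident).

mismatch loss ≈ 0.777 dB

Γ = (177 − 75)/(177 + 75) = 0.405
|Γ|² = 0.164, so P_del/P_inc = 1 − |Γ|² = 0.836
ML = −10·log₁₀(1 − |Γ|²)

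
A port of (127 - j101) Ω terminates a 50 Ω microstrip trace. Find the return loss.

RL ≈ 4.11 dB

Γ = (77 − j101)/(177 − j101), |Γ| = 0.623
RL = −20·log₁₀|Γ| = −20·log₁₀(0.623)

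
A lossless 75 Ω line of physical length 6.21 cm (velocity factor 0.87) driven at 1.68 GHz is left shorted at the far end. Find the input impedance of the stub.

Z_in ≈ −j54.7 Ω

λ = v/f = 0.87·c / 1.68 GHz = 0.155 m
βl = 2π·l/λ = 2π × 0.4 = 144°
tan(βl) = -0.729
For a shorted stub, Z_in = jZ_0·tan(βl)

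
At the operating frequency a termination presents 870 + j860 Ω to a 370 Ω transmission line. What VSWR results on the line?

VSWR ≈ 4.87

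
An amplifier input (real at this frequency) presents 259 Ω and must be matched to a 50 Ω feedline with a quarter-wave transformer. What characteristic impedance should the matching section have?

Z_qwt ≈ 114 Ω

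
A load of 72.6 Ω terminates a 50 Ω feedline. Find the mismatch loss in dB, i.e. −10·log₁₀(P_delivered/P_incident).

mismatch loss ≈ 0.15 dB

Γ = (72.6 − 50)/(72.6 + 50) = 0.184
|Γ|² = 0.034, so P_del/P_inc = 1 − |Γ|² = 0.966
ML = −10·log₁₀(1 − |Γ|²)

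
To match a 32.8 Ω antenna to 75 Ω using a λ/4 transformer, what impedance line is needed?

Z_qwt ≈ 49.6 Ω

Z_qwt = √(Z_0·R_L) = √(75 × 32.8) = √2460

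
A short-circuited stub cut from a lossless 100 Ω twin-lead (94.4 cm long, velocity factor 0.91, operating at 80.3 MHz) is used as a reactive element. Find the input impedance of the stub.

Z_in ≈ −j569 Ω

λ = v/f = 0.91·c / 80.3 MHz = 3.4 m
βl = 2π·l/λ = 2π × 0.278 = 100°
tan(βl) = -5.69
For a short-circuited stub, Z_in = jZ_0·tan(βl)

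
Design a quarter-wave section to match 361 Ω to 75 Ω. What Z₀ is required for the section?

Z_qwt ≈ 165 Ω

Z_qwt = √(Z_0·R_L) = √(75 × 361) = √27080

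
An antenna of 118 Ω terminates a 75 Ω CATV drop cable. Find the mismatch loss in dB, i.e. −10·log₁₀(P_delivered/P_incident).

mismatch loss ≈ 0.221 dB

Γ = (118 − 75)/(118 + 75) = 0.223
|Γ|² = 0.0496, so P_del/P_inc = 1 − |Γ|² = 0.95
ML = −10·log₁₀(1 − |Γ|²)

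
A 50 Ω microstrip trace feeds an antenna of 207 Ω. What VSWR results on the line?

VSWR ≈ 4.14

For a purely resistive load, VSWR = R_L/Z_0 or Z_0/R_L (whichever > 1) = 207/50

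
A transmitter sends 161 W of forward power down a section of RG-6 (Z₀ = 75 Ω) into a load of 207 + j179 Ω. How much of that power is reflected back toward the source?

|Γ| = |(132 + j179)/(282 + j179)| = 0.666
|Γ|² = 0.443
P_refl = |Γ|²·P_inc = 71.4 W, P_del = (1 − |Γ|²)·P_inc = 89.6 W

P_reflected ≈ 71.4 W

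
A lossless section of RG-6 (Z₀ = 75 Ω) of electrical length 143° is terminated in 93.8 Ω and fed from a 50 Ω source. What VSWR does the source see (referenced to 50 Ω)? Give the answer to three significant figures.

VSWR ≈ 1.68

tan(βl) = -0.754
Z_in = Z_0·(Z_L + jZ_0·tanβl)/(Z_0 + jZ_L·tanβl) = 77.9 + j16.9 Ω
Γ_s = (Z_in − Z_s)/(Z_in + Z_s) = (27.9 + j16.9)/(128 + j16.9), |Γ_s| = 0.253
VSWR = (1 + |Γ_s|)/(1 − |Γ_s|)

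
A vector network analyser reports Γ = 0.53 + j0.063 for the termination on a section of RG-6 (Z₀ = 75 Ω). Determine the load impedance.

Z_L ≈ 239 + j42 Ω

Z_L = Z_0·(1 + Γ)/(1 − Γ) = 75·(1.53 + j0.063)/(0.47 − j0.063)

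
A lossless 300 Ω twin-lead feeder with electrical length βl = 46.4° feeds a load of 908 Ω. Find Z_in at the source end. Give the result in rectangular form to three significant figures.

tan(βl) = tan(46.4°) = 1.05
Z_in = Z_0·(Z_L + jZ_0·tanβl)/(Z_0 + jZ_L·tanβl)
     = 300·(908 + j315)/(300 + j953)

Z_in ≈ 172 − j232 Ω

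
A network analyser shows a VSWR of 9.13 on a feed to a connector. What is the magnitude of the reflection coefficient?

|Γ| = (S − 1)/(S + 1) = (9.13 − 1)/(9.13 + 1) = 8.13/10.1

|Γ| ≈ 0.803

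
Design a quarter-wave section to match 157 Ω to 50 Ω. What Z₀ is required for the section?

Z_qwt ≈ 88.6 Ω

Z_qwt = √(Z_0·R_L) = √(50 × 157) = √7850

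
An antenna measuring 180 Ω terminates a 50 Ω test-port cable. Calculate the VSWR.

VSWR ≈ 3.6

For a purely resistive load, VSWR = R_L/Z_0 or Z_0/R_L (whichever > 1) = 180/50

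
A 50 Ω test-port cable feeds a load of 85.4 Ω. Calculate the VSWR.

For a purely resistive load, VSWR = R_L/Z_0 or Z_0/R_L (whichever > 1) = 85.4/50

VSWR ≈ 1.71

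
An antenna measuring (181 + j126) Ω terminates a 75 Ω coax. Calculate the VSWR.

Γ = (Z_L − Z_0)/(Z_L + Z_0) = (106 + j126)/(256 + j126)
|Γ| = 165/285 = 0.577
VSWR = (1 + |Γ|)/(1 − |Γ|) = 1.58/0.423

VSWR ≈ 3.73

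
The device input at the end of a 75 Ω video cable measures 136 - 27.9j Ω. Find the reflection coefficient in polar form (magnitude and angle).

Γ ≈ 0.315 ∠ -17°

Γ = (Z_L − Z_0)/(Z_L + Z_0) = (61 − j27.9)/(211 − j27.9)
|Γ| = 67.1/213 = 0.315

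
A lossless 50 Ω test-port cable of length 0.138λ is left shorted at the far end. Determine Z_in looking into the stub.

βl = 2π × 0.138 = 49.7°
tan(βl) = 1.18
For a shorted stub, Z_in = jZ_0·tan(βl)

Z_in ≈ +j58.9 Ω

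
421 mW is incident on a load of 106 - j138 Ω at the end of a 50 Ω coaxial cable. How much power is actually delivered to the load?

|Γ| = |(56 − j138)/(156 − j138)| = 0.715
|Γ|² = 0.511
P_refl = |Γ|²·P_inc = 215 mW, P_del = (1 − |Γ|²)·P_inc = 206 mW

P_delivered ≈ 206 mW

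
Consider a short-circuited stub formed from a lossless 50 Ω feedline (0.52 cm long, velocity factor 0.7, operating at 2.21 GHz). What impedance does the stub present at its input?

Z_in ≈ +j17.9 Ω

λ = v/f = 0.7·c / 2.21 GHz = 0.095 m
βl = 2π·l/λ = 2π × 0.0547 = 19.7°
tan(βl) = 0.358
For a short-circuited stub, Z_in = jZ_0·tan(βl)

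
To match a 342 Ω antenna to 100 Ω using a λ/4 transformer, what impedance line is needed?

Z_qwt ≈ 185 Ω

Z_qwt = √(Z_0·R_L) = √(100 × 342) = √34200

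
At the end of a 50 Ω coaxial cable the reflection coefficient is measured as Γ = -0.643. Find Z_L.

Z_L ≈ 10.9 Ω

Z_L = Z_0·(1 + Γ)/(1 − Γ) = 50·(0.357)/(1.64)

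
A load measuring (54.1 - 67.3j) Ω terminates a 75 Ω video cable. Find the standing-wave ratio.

VSWR ≈ 2.88

Γ = (Z_L − Z_0)/(Z_L + Z_0) = (-20.9 − j67.3)/(129.1 − j67.3)
|Γ| = 70.5/146 = 0.484
VSWR = (1 + |Γ|)/(1 − |Γ|) = 1.48/0.516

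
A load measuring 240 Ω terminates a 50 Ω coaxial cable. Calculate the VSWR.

Γ = (240 − 50)/(240 + 50) = 0.655
VSWR = (1 + 0.655)/(1 − 0.655)

VSWR ≈ 4.8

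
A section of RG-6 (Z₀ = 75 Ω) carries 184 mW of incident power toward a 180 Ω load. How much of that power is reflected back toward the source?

Γ = (180 − 75)/(180 + 75) = 0.412
|Γ|² = 0.17
P_refl = |Γ|²·P_inc = 31.2 mW, P_del = (1 − |Γ|²)·P_inc = 153 mW

P_reflected ≈ 31.2 mW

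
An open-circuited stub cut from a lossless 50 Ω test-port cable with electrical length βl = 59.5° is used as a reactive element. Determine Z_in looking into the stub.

Z_in ≈ −j29.5 Ω

tan(βl) = 1.7
For an open-circuited stub, Z_in = −jZ_0·cot(βl) = −jZ_0/tan(βl)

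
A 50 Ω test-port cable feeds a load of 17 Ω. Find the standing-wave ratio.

VSWR ≈ 2.94

For a purely resistive load, VSWR = R_L/Z_0 or Z_0/R_L (whichever > 1) = 50/17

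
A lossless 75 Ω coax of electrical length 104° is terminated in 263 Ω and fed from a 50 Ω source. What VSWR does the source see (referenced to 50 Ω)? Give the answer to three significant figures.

VSWR ≈ 2.53

tan(βl) = -4.01
Z_in = Z_0·(Z_L + jZ_0·tanβl)/(Z_0 + jZ_L·tanβl) = 22.6 + j17.1 Ω
Γ_s = (Z_in − Z_s)/(Z_in + Z_s) = (-27.4 + j17.1)/(72.6 + j17.1), |Γ_s| = 0.433
VSWR = (1 + |Γ_s|)/(1 − |Γ_s|)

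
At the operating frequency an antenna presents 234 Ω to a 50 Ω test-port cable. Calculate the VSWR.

VSWR ≈ 4.68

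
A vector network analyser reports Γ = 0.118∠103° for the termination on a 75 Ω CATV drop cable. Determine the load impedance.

Z_L = Z_0·(1 + Γ)/(1 − Γ) = 75·(0.973 + j0.115)/(1.03 − j0.115)

Z_L ≈ 69.3 + j16.2 Ω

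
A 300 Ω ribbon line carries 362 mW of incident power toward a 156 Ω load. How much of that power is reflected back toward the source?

P_reflected ≈ 36.1 mW

Γ = (156 − 300)/(156 + 300) = -0.316
|Γ|² = 0.0997
P_refl = |Γ|²·P_inc = 36.1 mW, P_del = (1 − |Γ|²)·P_inc = 326 mW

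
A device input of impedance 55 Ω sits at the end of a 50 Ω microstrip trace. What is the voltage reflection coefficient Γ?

Γ = (Z_L − Z_0)/(Z_L + Z_0) = (55 − 50)/(55 + 50) = 5/105

Γ = 0.0476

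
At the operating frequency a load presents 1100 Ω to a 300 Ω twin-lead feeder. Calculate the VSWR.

For a purely resistive load, VSWR = R_L/Z_0 or Z_0/R_L (whichever > 1) = 1100/300

VSWR ≈ 3.67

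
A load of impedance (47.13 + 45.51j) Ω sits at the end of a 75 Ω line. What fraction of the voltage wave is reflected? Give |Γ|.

Γ = (Z_L − Z_0)/(Z_L + Z_0) = (-27.87 + j45.51)/(122.1 + j45.51)
|Γ| = 53.4/130

|Γ| ≈ 0.409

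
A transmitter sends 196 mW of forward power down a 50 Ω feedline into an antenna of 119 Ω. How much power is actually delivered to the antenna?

Γ = (119 − 50)/(119 + 50) = 0.408
|Γ|² = 0.167
P_refl = |Γ|²·P_inc = 32.7 mW, P_del = (1 − |Γ|²)·P_inc = 163 mW

P_delivered ≈ 163 mW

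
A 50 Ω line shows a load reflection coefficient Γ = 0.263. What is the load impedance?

Z_L ≈ 85.7 Ω

Z_L = Z_0·(1 + Γ)/(1 − Γ) = 50·(1.26)/(0.737)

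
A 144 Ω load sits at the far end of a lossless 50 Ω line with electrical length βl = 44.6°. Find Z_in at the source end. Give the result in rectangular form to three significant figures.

Z_in ≈ 31.3 − j39.7 Ω

tan(βl) = tan(44.6°) = 0.986
Z_in = Z_0·(Z_L + jZ_0·tanβl)/(Z_0 + jZ_L·tanβl)
     = 50·(144 + j49.3)/(50 + j142)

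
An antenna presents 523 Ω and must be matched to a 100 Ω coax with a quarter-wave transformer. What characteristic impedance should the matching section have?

Z_qwt = √(Z_0·R_L) = √(100 × 523) = √52300

Z_qwt ≈ 229 Ω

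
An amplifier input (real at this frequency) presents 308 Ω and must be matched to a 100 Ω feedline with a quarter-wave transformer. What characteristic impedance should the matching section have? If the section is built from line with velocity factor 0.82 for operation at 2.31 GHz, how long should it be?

Z_qwt ≈ 175 Ω; length ≈ 2.66 cm

Z_qwt = √(Z_0·R_L) = √(100 × 308) = √30800
λ = 0.82·c/f = 0.106 m, so l = λ/4 = 0.0266 m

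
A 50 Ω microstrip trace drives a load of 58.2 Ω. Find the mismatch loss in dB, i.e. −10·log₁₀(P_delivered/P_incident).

Γ = (58.2 − 50)/(58.2 + 50) = 0.0758
|Γ|² = 0.00574, so P_del/P_inc = 1 − |Γ|² = 0.994
ML = −10·log₁₀(1 − |Γ|²)

mismatch loss ≈ 0.025 dB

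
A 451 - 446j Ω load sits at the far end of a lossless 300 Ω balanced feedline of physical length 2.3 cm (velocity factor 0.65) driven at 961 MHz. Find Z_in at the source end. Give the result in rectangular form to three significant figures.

Z_in ≈ 114 − j147 Ω

λ = v/f = 0.65·c / 961 MHz = 0.203 m
βl = 2π·l/λ = 2π × 0.113 = 40.8°
tan(βl) = tan(40.8°) = 0.863
Z_in = Z_0·(Z_L + jZ_0·tanβl)/(Z_0 + jZ_L·tanβl)
     = 300·(451 − j187)/(685 + j389)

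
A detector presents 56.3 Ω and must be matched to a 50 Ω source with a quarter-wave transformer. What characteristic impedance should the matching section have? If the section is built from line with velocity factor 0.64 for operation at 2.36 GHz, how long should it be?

Z_qwt = √(Z_0·R_L) = √(50 × 56.3) = √2815
λ = 0.64·c/f = 0.0814 m, so l = λ/4 = 0.0203 m

Z_qwt ≈ 53.1 Ω; length ≈ 2.03 cm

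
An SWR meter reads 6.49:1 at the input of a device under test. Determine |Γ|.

|Γ| = (S − 1)/(S + 1) = (6.49 − 1)/(6.49 + 1) = 5.49/7.49

|Γ| ≈ 0.733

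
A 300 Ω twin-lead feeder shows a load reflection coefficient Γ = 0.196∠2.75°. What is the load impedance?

Z_L ≈ 446 + j8.72 Ω

Z_L = Z_0·(1 + Γ)/(1 − Γ) = 300·(1.2 + j0.0094)/(0.804 − j0.0094)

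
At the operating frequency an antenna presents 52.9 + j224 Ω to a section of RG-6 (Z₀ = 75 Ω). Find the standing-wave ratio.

VSWR ≈ 14.7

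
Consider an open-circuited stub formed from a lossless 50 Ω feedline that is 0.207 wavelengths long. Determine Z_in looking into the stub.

βl = 2π × 0.207 = 74.5°
tan(βl) = 3.61
For an open-circuited stub, Z_in = −jZ_0·cot(βl) = −jZ_0/tan(βl)

Z_in ≈ −j13.8 Ω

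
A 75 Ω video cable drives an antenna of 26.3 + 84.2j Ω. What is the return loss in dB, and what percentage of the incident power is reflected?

RL ≈ 2.63 dB; 54.5% of incident power reflected

Γ = (-48.7 + j84.2)/(101.3 + j84.2), |Γ| = 0.738
RL = −20·log₁₀(0.738) = 2.63 dB
P_refl/P_inc = |Γ|² = 0.545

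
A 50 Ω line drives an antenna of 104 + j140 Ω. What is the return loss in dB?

RL ≈ 2.84 dB

Γ = (54 + j140)/(154 + j140), |Γ| = 0.721
RL = −20·log₁₀|Γ| = −20·log₁₀(0.721)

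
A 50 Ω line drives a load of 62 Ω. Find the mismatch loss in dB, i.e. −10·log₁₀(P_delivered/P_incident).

Γ = (62 − 50)/(62 + 50) = 0.107
|Γ|² = 0.0115, so P_del/P_inc = 1 − |Γ|² = 0.989
ML = −10·log₁₀(1 − |Γ|²)

mismatch loss ≈ 0.0501 dB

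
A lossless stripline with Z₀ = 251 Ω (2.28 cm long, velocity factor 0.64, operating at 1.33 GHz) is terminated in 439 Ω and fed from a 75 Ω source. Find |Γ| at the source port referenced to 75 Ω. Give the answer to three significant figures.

λ = v/f = 0.64·c / 1.33 GHz = 0.144 m
βl = 2π·l/λ = 2π × 0.158 = 56.9°
tan(βl) = 1.53
Z_in = Z_0·(Z_L + jZ_0·tanβl)/(Z_0 + jZ_L·tanβl) = 180 − j96.8 Ω
Γ_s = (Z_in − Z_s)/(Z_in + Z_s) = (105 − j96.8)/(255 − j96.8), |Γ_s| = 0.523

|Γ| ≈ 0.523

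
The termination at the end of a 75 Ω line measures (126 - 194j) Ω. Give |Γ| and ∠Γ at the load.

Γ = (Z_L − Z_0)/(Z_L + Z_0) = (51 − j194)/(201 − j194)
|Γ| = 201/279 = 0.718

Γ ≈ 0.718 ∠ -31.3°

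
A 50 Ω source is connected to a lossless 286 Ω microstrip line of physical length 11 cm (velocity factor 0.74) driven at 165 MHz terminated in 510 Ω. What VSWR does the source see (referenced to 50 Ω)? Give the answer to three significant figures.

VSWR ≈ 8.54

λ = v/f = 0.74·c / 165 MHz = 1.35 m
βl = 2π·l/λ = 2π × 0.0818 = 29.4°
tan(βl) = 0.564
Z_in = Z_0·(Z_L + jZ_0·tanβl)/(Z_0 + jZ_L·tanβl) = 334 − j175 Ω
Γ_s = (Z_in − Z_s)/(Z_in + Z_s) = (284 − j175)/(384 − j175), |Γ_s| = 0.79
VSWR = (1 + |Γ_s|)/(1 − |Γ_s|)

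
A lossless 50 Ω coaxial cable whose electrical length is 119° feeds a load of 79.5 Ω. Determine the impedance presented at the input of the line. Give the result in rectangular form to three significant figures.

tan(βl) = tan(119°) = -1.8
Z_in = Z_0·(Z_L + jZ_0·tanβl)/(Z_0 + jZ_L·tanβl)
     = 50·(79.5 − j90.2)/(50 − j143)

Z_in ≈ 36.7 + j14.9 Ω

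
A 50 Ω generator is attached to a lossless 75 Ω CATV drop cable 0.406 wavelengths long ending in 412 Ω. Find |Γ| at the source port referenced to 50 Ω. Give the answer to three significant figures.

βl = 2π × 0.406 = 146°
tan(βl) = -0.67
Z_in = Z_0·(Z_L + jZ_0·tanβl)/(Z_0 + jZ_L·tanβl) = 41 + j101 Ω
Γ_s = (Z_in − Z_s)/(Z_in + Z_s) = (-9 + j101)/(91 + j101), |Γ_s| = 0.745

|Γ| ≈ 0.745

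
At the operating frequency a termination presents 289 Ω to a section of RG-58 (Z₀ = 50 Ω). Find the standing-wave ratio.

VSWR ≈ 5.78

Γ = (289 − 50)/(289 + 50) = 0.705
VSWR = (1 + 0.705)/(1 − 0.705)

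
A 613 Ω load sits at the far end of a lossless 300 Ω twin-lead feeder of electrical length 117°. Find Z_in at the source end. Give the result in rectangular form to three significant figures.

Z_in ≈ 174 + j109 Ω

tan(βl) = tan(117°) = -1.96
Z_in = Z_0·(Z_L + jZ_0·tanβl)/(Z_0 + jZ_L·tanβl)
     = 300·(613 − j589)/(300 − j1200)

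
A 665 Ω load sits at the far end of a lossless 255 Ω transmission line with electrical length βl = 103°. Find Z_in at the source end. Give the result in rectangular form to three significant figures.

Z_in ≈ 102 + j49.8 Ω

tan(βl) = tan(103°) = -4.33
Z_in = Z_0·(Z_L + jZ_0·tanβl)/(Z_0 + jZ_L·tanβl)
     = 255·(665 − j1100)/(255 − j2880)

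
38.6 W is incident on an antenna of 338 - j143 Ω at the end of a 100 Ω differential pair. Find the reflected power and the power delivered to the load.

P_reflected ≈ 14 W; P_delivered ≈ 24.6 W

|Γ| = |(238 − j143)/(438 − j143)| = 0.603
|Γ|² = 0.363
P_refl = |Γ|²·P_inc = 14 W, P_del = (1 − |Γ|²)·P_inc = 24.6 W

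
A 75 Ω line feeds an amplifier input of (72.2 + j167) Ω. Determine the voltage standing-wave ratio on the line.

Γ = (Z_L − Z_0)/(Z_L + Z_0) = (-2.8 + j167)/(147.2 + j167)
|Γ| = 167/223 = 0.75
VSWR = (1 + |Γ|)/(1 − |Γ|) = 1.75/0.25

VSWR ≈ 7.01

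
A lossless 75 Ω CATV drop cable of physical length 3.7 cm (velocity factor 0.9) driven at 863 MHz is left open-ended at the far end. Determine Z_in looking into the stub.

λ = v/f = 0.9·c / 863 MHz = 0.313 m
βl = 2π·l/λ = 2π × 0.118 = 42.6°
tan(βl) = 0.919
For an open-ended stub, Z_in = −jZ_0·cot(βl) = −jZ_0/tan(βl)

Z_in ≈ −j81.6 Ω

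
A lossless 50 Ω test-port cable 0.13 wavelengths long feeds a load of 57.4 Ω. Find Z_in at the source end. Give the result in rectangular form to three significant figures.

βl = 2π × 0.13 = 46.8°
tan(βl) = tan(46.8°) = 1.06
Z_in = Z_0·(Z_L + jZ_0·tanβl)/(Z_0 + jZ_L·tanβl)
     = 50·(57.4 + j53.2)/(50 + j61.1)

Z_in ≈ 49.1 − j6.79 Ω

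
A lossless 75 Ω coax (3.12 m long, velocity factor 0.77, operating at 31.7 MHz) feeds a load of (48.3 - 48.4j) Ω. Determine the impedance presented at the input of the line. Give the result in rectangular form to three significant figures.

λ = v/f = 0.77·c / 31.7 MHz = 7.29 m
βl = 2π·l/λ = 2π × 0.428 = 154°
tan(βl) = tan(154°) = -0.485
Z_in = Z_0·(Z_L + jZ_0·tanβl)/(Z_0 + jZ_L·tanβl)
     = 75·(48.3 − j84.8)/(51.5 − j23.4)

Z_in ≈ 105 − j75.8 Ω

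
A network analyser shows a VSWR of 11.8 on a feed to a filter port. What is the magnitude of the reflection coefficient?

|Γ| = (S − 1)/(S + 1) = (11.8 − 1)/(11.8 + 1) = 10.8/12.8

|Γ| ≈ 0.844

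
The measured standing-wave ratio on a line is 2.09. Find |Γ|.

|Γ| = (S − 1)/(S + 1) = (2.09 − 1)/(2.09 + 1) = 1.09/3.09

|Γ| ≈ 0.353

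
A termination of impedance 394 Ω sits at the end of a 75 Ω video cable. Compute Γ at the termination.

Γ = 0.68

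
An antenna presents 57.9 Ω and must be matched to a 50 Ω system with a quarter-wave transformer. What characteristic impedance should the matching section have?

Z_qwt = √(Z_0·R_L) = √(50 × 57.9) = √2895

Z_qwt ≈ 53.8 Ω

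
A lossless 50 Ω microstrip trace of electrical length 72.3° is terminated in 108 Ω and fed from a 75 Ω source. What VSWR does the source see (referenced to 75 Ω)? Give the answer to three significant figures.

VSWR ≈ 3.09

tan(βl) = 3.13
Z_in = Z_0·(Z_L + jZ_0·tanβl)/(Z_0 + jZ_L·tanβl) = 25 − j12.3 Ω
Γ_s = (Z_in − Z_s)/(Z_in + Z_s) = (-50 − j12.3)/(100 − j12.3), |Γ_s| = 0.512
VSWR = (1 + |Γ_s|)/(1 − |Γ_s|)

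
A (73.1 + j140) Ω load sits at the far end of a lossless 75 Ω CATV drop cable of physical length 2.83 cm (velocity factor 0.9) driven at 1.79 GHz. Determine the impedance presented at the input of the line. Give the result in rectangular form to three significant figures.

Z_in ≈ 28 − j72.7 Ω

λ = v/f = 0.9·c / 1.79 GHz = 0.151 m
βl = 2π·l/λ = 2π × 0.188 = 67.5°
tan(βl) = tan(67.5°) = 2.42
Z_in = Z_0·(Z_L + jZ_0·tanβl)/(Z_0 + jZ_L·tanβl)
     = 75·(73.1 + j321)/(-264 + j177)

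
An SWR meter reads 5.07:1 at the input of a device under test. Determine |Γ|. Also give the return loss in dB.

|Γ| ≈ 0.671; return loss ≈ 3.47 dB

|Γ| = (S − 1)/(S + 1) = (5.07 − 1)/(5.07 + 1) = 4.07/6.07
RL = −20·log₁₀|Γ| = −20·log₁₀(0.671)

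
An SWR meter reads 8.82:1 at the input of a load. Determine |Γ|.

|Γ| ≈ 0.796

|Γ| = (S − 1)/(S + 1) = (8.82 − 1)/(8.82 + 1) = 7.82/9.82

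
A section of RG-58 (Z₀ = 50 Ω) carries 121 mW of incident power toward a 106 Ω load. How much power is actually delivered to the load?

P_delivered ≈ 105 mW

Γ = (106 − 50)/(106 + 50) = 0.359
|Γ|² = 0.129
P_refl = |Γ|²·P_inc = 15.6 mW, P_del = (1 − |Γ|²)·P_inc = 105 mW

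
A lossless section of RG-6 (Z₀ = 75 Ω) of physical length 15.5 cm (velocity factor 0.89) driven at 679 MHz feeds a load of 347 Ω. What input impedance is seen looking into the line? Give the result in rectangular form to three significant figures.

Z_in ≈ 39.6 + j84.8 Ω

λ = v/f = 0.89·c / 679 MHz = 0.393 m
βl = 2π·l/λ = 2π × 0.394 = 142°
tan(βl) = tan(142°) = -0.784
Z_in = Z_0·(Z_L + jZ_0·tanβl)/(Z_0 + jZ_L·tanβl)
     = 75·(347 − j58.8)/(75 − j272)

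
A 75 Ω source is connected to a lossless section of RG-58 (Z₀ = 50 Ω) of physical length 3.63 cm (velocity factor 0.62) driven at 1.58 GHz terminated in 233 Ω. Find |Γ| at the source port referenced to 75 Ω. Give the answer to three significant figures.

λ = v/f = 0.62·c / 1.58 GHz = 0.118 m
βl = 2π·l/λ = 2π × 0.308 = 111°
tan(βl) = -2.6
Z_in = Z_0·(Z_L + jZ_0·tanβl)/(Z_0 + jZ_L·tanβl) = 12.2 + j18.2 Ω
Γ_s = (Z_in − Z_s)/(Z_in + Z_s) = (-62.8 + j18.2)/(87.2 + j18.2), |Γ_s| = 0.733

|Γ| ≈ 0.733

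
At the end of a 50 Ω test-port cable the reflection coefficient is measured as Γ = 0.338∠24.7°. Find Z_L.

Z_L = Z_0·(1 + Γ)/(1 − Γ) = 50·(1.31 + j0.141)/(0.693 − j0.141)

Z_L ≈ 88.6 + j28.2 Ω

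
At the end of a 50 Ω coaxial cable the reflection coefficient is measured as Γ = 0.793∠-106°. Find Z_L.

Z_L ≈ 8.98 − j36.9 Ω

Z_L = Z_0·(1 + Γ)/(1 − Γ) = 50·(0.781 − j0.762)/(1.22 + j0.762)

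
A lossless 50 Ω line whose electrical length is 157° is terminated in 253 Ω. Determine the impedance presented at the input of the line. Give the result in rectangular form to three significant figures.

tan(βl) = tan(157°) = -0.424
Z_in = Z_0·(Z_L + jZ_0·tanβl)/(Z_0 + jZ_L·tanβl)
     = 50·(253 − j21.2)/(50 − j107)

Z_in ≈ 53.2 + j93 Ω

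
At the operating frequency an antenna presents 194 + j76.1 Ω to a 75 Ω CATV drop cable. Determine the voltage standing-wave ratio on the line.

VSWR ≈ 3.04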